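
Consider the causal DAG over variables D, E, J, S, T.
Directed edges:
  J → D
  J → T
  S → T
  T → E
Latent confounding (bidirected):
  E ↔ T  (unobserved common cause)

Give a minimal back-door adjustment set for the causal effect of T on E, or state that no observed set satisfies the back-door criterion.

T→E: no observed back-door set.

desc(T)\{T}={E}; candidates ⊆ {D,J,S}.
T↔E: latent back-door arc(s) into T.
size 0: {}; under {} T still reaches {D,E,J,S} ∋ E.
size 1: {D}, {J}, {S}; under {D} T still reaches {E,J,S} ∋ E.
size 2: {D,J}, {D,S}, {J,S}; under {D,J} T still reaches {E,S} ∋ E.
T↔E cannot be blocked by any observed set — no back-door set.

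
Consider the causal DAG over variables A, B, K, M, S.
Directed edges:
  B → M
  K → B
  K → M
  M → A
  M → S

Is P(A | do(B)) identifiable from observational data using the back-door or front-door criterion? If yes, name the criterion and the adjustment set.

desc(B)\{B}={A,M,S}; candidates ⊆ {K}.
size 0: {}; under {} B still reaches {A,K,M,S} ∋ A.
{K}: B⊥A given {K} in G with B→· removed — back-door holds.
P(A|do(B)) = Σ_{K} P(A|B,K)·P(K).

P(A|do(B)): backdoor, adjust for {K}.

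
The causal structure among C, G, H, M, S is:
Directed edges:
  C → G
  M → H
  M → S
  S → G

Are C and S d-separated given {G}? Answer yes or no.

No — C and S are d-connected given {G}.

Bayes-Ball from C | {G} reaches {H,M,S}.
S ∈ reach(C|{G}) ⇒ C ⊥̸ S | {G}.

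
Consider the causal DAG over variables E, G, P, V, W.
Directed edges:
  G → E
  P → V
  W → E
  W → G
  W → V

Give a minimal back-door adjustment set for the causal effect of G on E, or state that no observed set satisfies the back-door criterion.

desc(G)\{G}={E}; candidates ⊆ {P,V,W}.
size 0: {}; under {} G still reaches {E,V,W} ∋ E.
{W}: G⊥E given {W} in G with G→· removed — back-door holds.

G→E: minimal back-door set {W}.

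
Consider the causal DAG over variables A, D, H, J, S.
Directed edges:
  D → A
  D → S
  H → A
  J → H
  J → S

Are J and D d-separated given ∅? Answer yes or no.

Bayes-Ball from J | ∅ reaches {A,H,S}.
D ∉ reach(J|∅) ⇒ J ⊥ D | ∅.

Yes — J ⊥ D | ∅.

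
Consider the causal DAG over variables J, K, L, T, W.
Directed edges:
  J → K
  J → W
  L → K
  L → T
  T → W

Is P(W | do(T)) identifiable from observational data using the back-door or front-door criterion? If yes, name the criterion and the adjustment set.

P(W|do(T)): backdoor, adjust for ∅.

desc(T)\{T}={W}; candidates ⊆ {J,K,L}.
∅: T⊥W given ∅ in G with T→· removed — back-door holds.
P(W|do(T)) = P(W|T) — no adjustment needed.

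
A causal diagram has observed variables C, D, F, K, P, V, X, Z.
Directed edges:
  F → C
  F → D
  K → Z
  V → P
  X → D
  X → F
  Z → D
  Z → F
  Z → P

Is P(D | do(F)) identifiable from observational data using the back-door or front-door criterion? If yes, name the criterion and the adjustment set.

desc(F)\{F}={C,D}; candidates ⊆ {K,P,V,X,Z}.
size 0: {}; under {} F still reaches {D,K,P,X,Z} ∋ D.
size 1: {K}, {P}, {V} …(+2); under {K} F still reaches {D,P,X,Z} ∋ D.
{X,Z}: F⊥D given {X,Z} in G with F→· removed — back-door holds.
P(D|do(F)) = Σ_{X,Z} P(D|F,X,Z)·P(X,Z).

P(D|do(F)): backdoor, adjust for {X, Z}.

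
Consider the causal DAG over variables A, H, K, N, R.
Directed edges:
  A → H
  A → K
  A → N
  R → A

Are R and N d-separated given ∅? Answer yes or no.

No — R and N are d-connected given ∅.

Bayes-Ball from R | ∅ reaches {A,H,K,N}.
N ∈ reach(R|∅) ⇒ R ⊥̸ N | ∅.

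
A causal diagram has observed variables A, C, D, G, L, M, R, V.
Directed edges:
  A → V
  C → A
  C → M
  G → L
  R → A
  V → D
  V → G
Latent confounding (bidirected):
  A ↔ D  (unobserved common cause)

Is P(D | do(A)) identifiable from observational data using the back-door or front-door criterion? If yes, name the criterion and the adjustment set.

desc(A)\{A}={D,G,L,V}; candidates ⊆ {C,M,R}.
A↔D: latent back-door arc(s) into A.
size 0: {}; under {} A still reaches {C,D,M,R} ∋ D.
size 1: {C}, {M}, {R}; under {C} A still reaches {D,R} ∋ D.
size 2: {C,M}, {C,R}, {M,R}; under {C,M} A still reaches {D,R} ∋ D.
A↔D cannot be blocked by any observed set — no back-door set.
{V}: (i) intercepts every directed A→D path; (ii) no back-door A→{V}; (iii) {A} blocks every back-door {V}→D. Front-door holds.
P(D|do(A)) = Σ_{V} P(V|A) Σ_{A'} P(D|V,A')P(A').

P(D|do(A)): frontdoor, adjust for {V}.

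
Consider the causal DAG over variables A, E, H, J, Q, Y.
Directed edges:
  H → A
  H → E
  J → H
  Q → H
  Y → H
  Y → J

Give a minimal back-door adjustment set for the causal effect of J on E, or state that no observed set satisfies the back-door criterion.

desc(J)\{J}={A,E,H}; candidates ⊆ {Q,Y}.
size 0: {}; under {} J still reaches {A,E,H,Y} ∋ E.
{Y}: J⊥E given {Y} in G with J→· removed — back-door holds.

J→E: minimal back-door set {Y}.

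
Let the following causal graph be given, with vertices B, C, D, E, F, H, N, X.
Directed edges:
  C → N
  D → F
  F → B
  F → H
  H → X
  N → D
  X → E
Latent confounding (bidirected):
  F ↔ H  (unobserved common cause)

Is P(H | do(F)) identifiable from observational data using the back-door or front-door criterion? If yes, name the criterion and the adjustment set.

desc(F)\{F}={B,E,H,X}; candidates ⊆ {C,D,N}.
F↔H: latent back-door arc(s) into F.
size 0: {}; under {} F still reaches {C,D,E,H,N,X} ∋ H.
size 1: {C}, {D}, {N}; under {C} F still reaches {D,E,H,N,X} ∋ H.
size 2: {C,D}, {C,N}, {D,N}; under {C,D} F still reaches {E,H,X} ∋ H.
F↔H cannot be blocked by any observed set — no back-door set.
No mediator lies on a directed F→…→H path.
Neither criterion identifies P(H|do(F)) in this graph.

P(H|do(F)): not identifiable (no BD/FD set).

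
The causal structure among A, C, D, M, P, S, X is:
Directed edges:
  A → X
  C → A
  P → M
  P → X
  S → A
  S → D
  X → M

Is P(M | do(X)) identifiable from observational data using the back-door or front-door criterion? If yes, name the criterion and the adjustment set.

desc(X)\{X}={M}; candidates ⊆ {A,C,D,P,S}.
size 0: {}; under {} X still reaches {A,C,D,M,P,S} ∋ M.
{P}: X⊥M given {P} in G with X→· removed — back-door holds.
P(M|do(X)) = Σ_{P} P(M|X,P)·P(P).

P(M|do(X)): backdoor, adjust for {P}.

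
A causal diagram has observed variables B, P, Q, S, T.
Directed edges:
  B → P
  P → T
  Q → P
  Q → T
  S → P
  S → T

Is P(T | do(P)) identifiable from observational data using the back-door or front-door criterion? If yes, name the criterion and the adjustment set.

desc(P)\{P}={T}; candidates ⊆ {B,Q,S}.
size 0: {}; under {} P still reaches {B,Q,S,T} ∋ T.
size 1: {B}, {Q}, {S}; under {B} P still reaches {Q,S,T} ∋ T.
{Q,S}: P⊥T given {Q,S} in G with P→· removed — back-door holds.
P(T|do(P)) = Σ_{Q,S} P(T|P,Q,S)·P(Q,S).

P(T|do(P)): backdoor, adjust for {Q, S}.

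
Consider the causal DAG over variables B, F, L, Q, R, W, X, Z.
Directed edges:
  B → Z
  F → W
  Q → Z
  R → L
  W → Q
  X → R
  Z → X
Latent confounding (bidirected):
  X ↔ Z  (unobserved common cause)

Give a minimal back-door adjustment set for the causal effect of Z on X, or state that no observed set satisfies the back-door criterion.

desc(Z)\{Z}={L,R,X}; candidates ⊆ {B,F,Q,W}.
Z↔X: latent back-door arc(s) into Z.
size 0: {}; under {} Z still reaches {B,F,L,Q,R,W,X} ∋ X.
size 1: {B}, {F}, {Q} …(+1); under {B} Z still reaches {F,L,Q,R,W,X} ∋ X.
size 2: {B,F}, {B,Q}, {B,W} …(+3); under {B,F} Z still reaches {L,Q,R,W,X} ∋ X.
Z↔X cannot be blocked by any observed set — no back-door set.

Z→X: no observed back-door set.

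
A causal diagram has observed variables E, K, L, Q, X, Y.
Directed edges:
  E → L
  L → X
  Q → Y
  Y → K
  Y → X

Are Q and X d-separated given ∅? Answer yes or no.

Bayes-Ball from Q | ∅ reaches {K,X,Y}.
X ∈ reach(Q|∅) ⇒ Q ⊥̸ X | ∅.

No — Q and X are d-connected given ∅.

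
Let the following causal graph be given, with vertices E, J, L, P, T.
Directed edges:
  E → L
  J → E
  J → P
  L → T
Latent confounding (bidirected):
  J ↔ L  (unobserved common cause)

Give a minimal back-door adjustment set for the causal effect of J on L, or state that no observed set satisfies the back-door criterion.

desc(J)\{J}={E,L,P,T}; candidates ⊆ {—}.
J↔L: latent back-door arc(s) into J.
size 0: {}; under {} J still reaches {L,T} ∋ L.
J↔L cannot be blocked by any observed set — no back-door set.

J→L: no observed back-door set.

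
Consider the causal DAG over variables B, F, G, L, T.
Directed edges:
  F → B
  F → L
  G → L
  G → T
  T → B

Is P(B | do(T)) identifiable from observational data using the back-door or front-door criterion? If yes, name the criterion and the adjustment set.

P(B|do(T)): backdoor, adjust for ∅.

desc(T)\{T}={B}; candidates ⊆ {F,G,L}.
∅: T⊥B given ∅ in G with T→· removed — back-door holds.
P(B|do(T)) = P(B|T) — no adjustment needed.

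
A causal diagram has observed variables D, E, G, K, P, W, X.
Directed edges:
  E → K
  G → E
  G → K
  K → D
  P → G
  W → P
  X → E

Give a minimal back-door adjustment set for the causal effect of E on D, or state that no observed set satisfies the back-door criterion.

desc(E)\{E}={D,K}; candidates ⊆ {G,P,W,X}.
size 0: {}; under {} E still reaches {D,G,K,P,W,X} ∋ D.
{G}: E⊥D given {G} in G with E→· removed — back-door holds.

E→D: minimal back-door set {G}.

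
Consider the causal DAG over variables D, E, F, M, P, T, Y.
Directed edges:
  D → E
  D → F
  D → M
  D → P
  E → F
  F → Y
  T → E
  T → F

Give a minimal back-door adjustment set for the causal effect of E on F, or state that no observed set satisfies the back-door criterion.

E→F: minimal back-door set {D, T}.

desc(E)\{E}={F,Y}; candidates ⊆ {D,M,P,T}.
size 0: {}; under {} E still reaches {D,F,M,P,T,Y} ∋ F.
size 1: {D}, {M}, {P} …(+1); under {D} E still reaches {F,T,Y} ∋ F.
{D,T}: E⊥F given {D,T} in G with E→· removed — back-door holds.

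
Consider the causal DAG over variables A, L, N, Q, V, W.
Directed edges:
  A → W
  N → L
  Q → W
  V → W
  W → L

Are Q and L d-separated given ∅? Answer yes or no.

No — Q and L are d-connected given ∅.

Bayes-Ball from Q | ∅ reaches {L,W}.
L ∈ reach(Q|∅) ⇒ Q ⊥̸ L | ∅.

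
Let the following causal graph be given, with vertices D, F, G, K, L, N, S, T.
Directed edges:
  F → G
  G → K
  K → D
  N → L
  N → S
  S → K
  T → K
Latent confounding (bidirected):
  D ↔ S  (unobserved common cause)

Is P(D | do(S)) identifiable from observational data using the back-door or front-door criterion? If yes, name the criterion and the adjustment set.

P(D|do(S)): frontdoor, adjust for {K}.

desc(S)\{S}={D,K}; candidates ⊆ {F,G,L,N,T}.
S↔D: latent back-door arc(s) into S.
size 0: {}; under {} S still reaches {D,L,N} ∋ D.
size 1: {F}, {G}, {L} …(+2); under {F} S still reaches {D,L,N} ∋ D.
size 2: {F,G}, {F,L}, {F,N} …(+7); under {F,G} S still reaches {D,L,N} ∋ D.
S↔D cannot be blocked by any observed set — no back-door set.
{K}: (i) intercepts every directed S→D path; (ii) no back-door S→{K}; (iii) {S} blocks every back-door {K}→D. Front-door holds.
P(D|do(S)) = Σ_{K} P(K|S) Σ_{S'} P(D|K,S')P(S').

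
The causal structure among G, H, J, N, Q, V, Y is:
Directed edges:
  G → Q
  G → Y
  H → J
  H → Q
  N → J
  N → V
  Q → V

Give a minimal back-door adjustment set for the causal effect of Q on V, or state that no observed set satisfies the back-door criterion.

Q→V: minimal back-door set ∅.

desc(Q)\{Q}={V}; candidates ⊆ {G,H,J,N,Y}.
∅: Q⊥V given ∅ in G with Q→· removed — back-door holds.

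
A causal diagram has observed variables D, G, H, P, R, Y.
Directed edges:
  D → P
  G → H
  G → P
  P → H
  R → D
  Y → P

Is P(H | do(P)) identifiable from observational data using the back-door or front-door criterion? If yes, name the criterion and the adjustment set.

desc(P)\{P}={H}; candidates ⊆ {D,G,R,Y}.
size 0: {}; under {} P still reaches {D,G,H,R,Y} ∋ H.
{G}: P⊥H given {G} in G with P→· removed — back-door holds.
P(H|do(P)) = Σ_{G} P(H|P,G)·P(G).

P(H|do(P)): backdoor, adjust for {G}.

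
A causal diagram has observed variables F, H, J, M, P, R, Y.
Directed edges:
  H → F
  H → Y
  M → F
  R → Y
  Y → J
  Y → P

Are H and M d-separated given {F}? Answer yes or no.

No — H and M are d-connected given {F}.

Bayes-Ball from H | {F} reaches {J,M,P,Y}.
M ∈ reach(H|{F}) ⇒ H ⊥̸ M | {F}.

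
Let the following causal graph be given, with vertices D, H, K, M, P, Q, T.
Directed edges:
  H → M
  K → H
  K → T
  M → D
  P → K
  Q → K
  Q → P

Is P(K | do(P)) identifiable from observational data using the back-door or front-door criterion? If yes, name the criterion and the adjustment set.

desc(P)\{P}={D,H,K,M,T}; candidates ⊆ {Q}.
size 0: {}; under {} P still reaches {D,H,K,M,Q,T} ∋ K.
{Q}: P⊥K given {Q} in G with P→· removed — back-door holds.
P(K|do(P)) = Σ_{Q} P(K|P,Q)·P(Q).

P(K|do(P)): backdoor, adjust for {Q}.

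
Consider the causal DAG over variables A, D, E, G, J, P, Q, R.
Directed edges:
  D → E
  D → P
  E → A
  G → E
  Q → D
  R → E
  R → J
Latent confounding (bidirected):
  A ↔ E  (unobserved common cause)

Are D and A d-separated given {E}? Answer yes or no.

Bayes-Ball from D | {E} reaches {A,G,J,P,Q,R}.
A ∈ reach(D|{E}) ⇒ D ⊥̸ A | {E}.

No — D and A are d-connected given {E}.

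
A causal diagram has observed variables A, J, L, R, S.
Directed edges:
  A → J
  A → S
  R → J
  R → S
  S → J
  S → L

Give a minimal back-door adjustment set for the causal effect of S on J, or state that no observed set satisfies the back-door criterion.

desc(S)\{S}={J,L}; candidates ⊆ {A,R}.
size 0: {}; under {} S still reaches {A,J,R} ∋ J.
size 1: {A}, {R}; under {A} S still reaches {J,R} ∋ J.
{A,R}: S⊥J given {A,R} in G with S→· removed — back-door holds.

S→J: minimal back-door set {A, R}.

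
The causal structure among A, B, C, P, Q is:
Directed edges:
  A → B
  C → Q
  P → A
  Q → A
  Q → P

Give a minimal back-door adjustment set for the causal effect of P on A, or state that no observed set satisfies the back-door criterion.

P→A: minimal back-door set {Q}.

desc(P)\{P}={A,B}; candidates ⊆ {C,Q}.
size 0: {}; under {} P still reaches {A,B,C,Q} ∋ A.
{Q}: P⊥A given {Q} in G with P→· removed — back-door holds.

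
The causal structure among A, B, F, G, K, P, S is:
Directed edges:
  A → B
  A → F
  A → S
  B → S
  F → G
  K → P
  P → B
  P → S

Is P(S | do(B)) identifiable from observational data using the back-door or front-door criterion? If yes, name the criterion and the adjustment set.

P(S|do(B)): backdoor, adjust for {A, P}.

desc(B)\{B}={S}; candidates ⊆ {A,F,G,K,P}.
size 0: {}; under {} B still reaches {A,F,G,K,P,S} ∋ S.
size 1: {A}, {F}, {G} …(+2); under {A} B still reaches {K,P,S} ∋ S.
{A,P}: B⊥S given {A,P} in G with B→· removed — back-door holds.
P(S|do(B)) = Σ_{A,P} P(S|B,A,P)·P(A,P).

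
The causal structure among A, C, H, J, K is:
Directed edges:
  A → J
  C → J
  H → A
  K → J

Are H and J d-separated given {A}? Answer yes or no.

Bayes-Ball from H | {A} reaches ∅.
J ∉ reach(H|{A}) ⇒ H ⊥ J | {A}.

Yes — H ⊥ J | {A}.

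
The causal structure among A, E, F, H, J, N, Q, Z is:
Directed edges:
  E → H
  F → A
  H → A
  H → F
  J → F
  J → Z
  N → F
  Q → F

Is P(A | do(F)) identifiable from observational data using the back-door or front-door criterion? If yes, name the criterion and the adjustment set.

desc(F)\{F}={A}; candidates ⊆ {E,H,J,N,Q,Z}.
size 0: {}; under {} F still reaches {A,E,H,J,N,Q,Z} ∋ A.
{H}: F⊥A given {H} in G with F→· removed — back-door holds.
P(A|do(F)) = Σ_{H} P(A|F,H)·P(H).

P(A|do(F)): backdoor, adjust for {H}.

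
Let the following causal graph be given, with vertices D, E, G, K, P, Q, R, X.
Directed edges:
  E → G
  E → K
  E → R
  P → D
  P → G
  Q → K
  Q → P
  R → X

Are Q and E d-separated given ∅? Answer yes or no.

Bayes-Ball from Q | ∅ reaches {D,G,K,P}.
E ∉ reach(Q|∅) ⇒ Q ⊥ E | ∅.

Yes — Q ⊥ E | ∅.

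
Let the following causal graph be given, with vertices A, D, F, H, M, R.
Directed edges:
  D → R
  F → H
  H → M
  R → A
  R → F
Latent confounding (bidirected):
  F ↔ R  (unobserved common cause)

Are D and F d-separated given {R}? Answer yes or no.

No — D and F are d-connected given {R}.

Bayes-Ball from D | {R} reaches {F,H,M}.
F ∈ reach(D|{R}) ⇒ D ⊥̸ F | {R}.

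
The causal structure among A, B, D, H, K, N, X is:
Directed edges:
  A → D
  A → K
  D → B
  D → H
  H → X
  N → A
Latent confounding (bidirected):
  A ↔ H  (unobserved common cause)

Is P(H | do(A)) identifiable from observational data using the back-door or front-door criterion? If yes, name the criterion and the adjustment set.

desc(A)\{A}={B,D,H,K,X}; candidates ⊆ {N}.
A↔H: latent back-door arc(s) into A.
size 0: {}; under {} A still reaches {H,N,X} ∋ H.
size 1: {N}; under {N} A still reaches {H,X} ∋ H.
A↔H cannot be blocked by any observed set — no back-door set.
{D}: (i) intercepts every directed A→H path; (ii) no back-door A→{D}; (iii) {A} blocks every back-door {D}→H. Front-door holds.
P(H|do(A)) = Σ_{D} P(D|A) Σ_{A'} P(H|D,A')P(A').

P(H|do(A)): frontdoor, adjust for {D}.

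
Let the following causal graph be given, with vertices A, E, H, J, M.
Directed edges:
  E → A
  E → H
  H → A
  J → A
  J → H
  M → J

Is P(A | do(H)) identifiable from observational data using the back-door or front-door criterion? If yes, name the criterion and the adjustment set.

P(A|do(H)): backdoor, adjust for {E, J}.

desc(H)\{H}={A}; candidates ⊆ {E,J,M}.
size 0: {}; under {} H still reaches {A,E,J,M} ∋ A.
size 1: {E}, {J}, {M}; under {E} H still reaches {A,J,M} ∋ A.
{E,J}: H⊥A given {E,J} in G with H→· removed — back-door holds.
P(A|do(H)) = Σ_{E,J} P(A|H,E,J)·P(E,J).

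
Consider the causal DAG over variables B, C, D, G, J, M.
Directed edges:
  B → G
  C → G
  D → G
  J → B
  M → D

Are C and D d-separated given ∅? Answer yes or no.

Bayes-Ball from C | ∅ reaches {G}.
D ∉ reach(C|∅) ⇒ C ⊥ D | ∅.

Yes — C ⊥ D | ∅.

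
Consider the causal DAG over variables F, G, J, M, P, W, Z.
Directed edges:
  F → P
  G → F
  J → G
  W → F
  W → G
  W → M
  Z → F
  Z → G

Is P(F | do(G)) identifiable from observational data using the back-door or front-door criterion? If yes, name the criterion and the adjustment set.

desc(G)\{G}={F,P}; candidates ⊆ {J,M,W,Z}.
size 0: {}; under {} G still reaches {F,J,M,P,W,Z} ∋ F.
size 1: {J}, {M}, {W} …(+1); under {J} G still reaches {F,M,P,W,Z} ∋ F.
{W,Z}: G⊥F given {W,Z} in G with G→· removed — back-door holds.
P(F|do(G)) = Σ_{W,Z} P(F|G,W,Z)·P(W,Z).

P(F|do(G)): backdoor, adjust for {W, Z}.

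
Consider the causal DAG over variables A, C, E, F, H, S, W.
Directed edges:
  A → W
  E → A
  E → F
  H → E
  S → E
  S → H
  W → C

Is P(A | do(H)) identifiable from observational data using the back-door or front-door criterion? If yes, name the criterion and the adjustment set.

P(A|do(H)): backdoor, adjust for {S}.

desc(H)\{H}={A,C,E,F,W}; candidates ⊆ {S}.
size 0: {}; under {} H still reaches {A,C,E,F,S,W} ∋ A.
{S}: H⊥A given {S} in G with H→· removed — back-door holds.
P(A|do(H)) = Σ_{S} P(A|H,S)·P(S).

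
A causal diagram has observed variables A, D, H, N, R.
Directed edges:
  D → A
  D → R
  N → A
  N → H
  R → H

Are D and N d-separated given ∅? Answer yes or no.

Bayes-Ball from D | ∅ reaches {A,H,R}.
N ∉ reach(D|∅) ⇒ D ⊥ N | ∅.

Yes — D ⊥ N | ∅.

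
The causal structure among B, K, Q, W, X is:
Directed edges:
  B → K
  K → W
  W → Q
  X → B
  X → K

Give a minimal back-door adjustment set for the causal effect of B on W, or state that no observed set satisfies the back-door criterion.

desc(B)\{B}={K,Q,W}; candidates ⊆ {X}.
size 0: {}; under {} B still reaches {K,Q,W,X} ∋ W.
{X}: B⊥W given {X} in G with B→· removed — back-door holds.

B→W: minimal back-door set {X}.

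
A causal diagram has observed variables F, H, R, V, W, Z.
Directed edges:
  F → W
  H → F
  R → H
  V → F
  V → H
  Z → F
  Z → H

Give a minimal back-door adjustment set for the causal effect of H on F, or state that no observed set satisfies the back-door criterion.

desc(H)\{H}={F,W}; candidates ⊆ {R,V,Z}.
size 0: {}; under {} H still reaches {F,R,V,W,Z} ∋ F.
size 1: {R}, {V}, {Z}; under {R} H still reaches {F,V,W,Z} ∋ F.
{V,Z}: H⊥F given {V,Z} in G with H→· removed — back-door holds.

H→F: minimal back-door set {V, Z}.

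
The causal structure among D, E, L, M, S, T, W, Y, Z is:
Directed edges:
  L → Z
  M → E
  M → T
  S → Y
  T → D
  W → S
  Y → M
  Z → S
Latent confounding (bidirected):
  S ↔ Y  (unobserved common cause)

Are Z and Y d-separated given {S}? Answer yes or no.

No — Z and Y are d-connected given {S}.

Bayes-Ball from Z | {S} reaches {D,E,L,M,T,W,Y}.
Y ∈ reach(Z|{S}) ⇒ Z ⊥̸ Y | {S}.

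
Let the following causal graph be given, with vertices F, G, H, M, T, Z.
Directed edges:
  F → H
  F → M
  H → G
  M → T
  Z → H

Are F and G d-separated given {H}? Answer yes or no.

Bayes-Ball from F | {H} reaches {M,T,Z}.
G ∉ reach(F|{H}) ⇒ F ⊥ G | {H}.

Yes — F ⊥ G | {H}.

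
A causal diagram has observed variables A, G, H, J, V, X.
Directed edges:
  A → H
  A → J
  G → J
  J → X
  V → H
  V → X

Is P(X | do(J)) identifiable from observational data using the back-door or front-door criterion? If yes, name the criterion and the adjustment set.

P(X|do(J)): backdoor, adjust for ∅.

desc(J)\{J}={X}; candidates ⊆ {A,G,H,V}.
∅: J⊥X given ∅ in G with J→· removed — back-door holds.
P(X|do(J)) = P(X|J) — no adjustment needed.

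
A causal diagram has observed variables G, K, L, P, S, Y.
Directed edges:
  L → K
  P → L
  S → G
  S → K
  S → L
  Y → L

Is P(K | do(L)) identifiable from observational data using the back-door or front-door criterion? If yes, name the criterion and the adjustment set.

P(K|do(L)): backdoor, adjust for {S}.

desc(L)\{L}={K}; candidates ⊆ {G,P,S,Y}.
size 0: {}; under {} L still reaches {G,K,P,S,Y} ∋ K.
{S}: L⊥K given {S} in G with L→· removed — back-door holds.
P(K|do(L)) = Σ_{S} P(K|L,S)·P(S).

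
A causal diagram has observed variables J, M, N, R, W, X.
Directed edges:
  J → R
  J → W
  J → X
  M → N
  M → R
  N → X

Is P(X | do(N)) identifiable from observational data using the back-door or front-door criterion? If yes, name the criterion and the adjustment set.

desc(N)\{N}={X}; candidates ⊆ {J,M,R,W}.
∅: N⊥X given ∅ in G with N→· removed — back-door holds.
P(X|do(N)) = P(X|N) — no adjustment needed.

P(X|do(N)): backdoor, adjust for ∅.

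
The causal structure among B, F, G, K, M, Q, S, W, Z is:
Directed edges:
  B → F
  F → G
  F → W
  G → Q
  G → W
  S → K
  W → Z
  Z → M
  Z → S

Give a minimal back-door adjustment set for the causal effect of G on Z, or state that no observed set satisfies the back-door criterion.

G→Z: minimal back-door set {F}.

desc(G)\{G}={K,M,Q,S,W,Z}; candidates ⊆ {B,F}.
size 0: {}; under {} G still reaches {B,F,K,M,S,W,Z} ∋ Z.
{F}: G⊥Z given {F} in G with G→· removed — back-door holds.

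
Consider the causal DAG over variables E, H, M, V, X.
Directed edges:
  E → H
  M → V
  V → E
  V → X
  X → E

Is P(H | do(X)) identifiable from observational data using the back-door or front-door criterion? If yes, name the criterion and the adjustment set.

desc(X)\{X}={E,H}; candidates ⊆ {M,V}.
size 0: {}; under {} X still reaches {E,H,M,V} ∋ H.
{V}: X⊥H given {V} in G with X→· removed — back-door holds.
P(H|do(X)) = Σ_{V} P(H|X,V)·P(V).

P(H|do(X)): backdoor, adjust for {V}.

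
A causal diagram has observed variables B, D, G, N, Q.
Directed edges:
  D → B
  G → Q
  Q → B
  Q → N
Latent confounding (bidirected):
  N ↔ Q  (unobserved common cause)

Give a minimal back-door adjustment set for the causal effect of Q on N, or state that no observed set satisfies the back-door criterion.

Q→N: no observed back-door set.

desc(Q)\{Q}={B,N}; candidates ⊆ {D,G}.
Q↔N: latent back-door arc(s) into Q.
size 0: {}; under {} Q still reaches {G,N} ∋ N.
size 1: {D}, {G}; under {D} Q still reaches {G,N} ∋ N.
size 2: {D,G}; under {D,G} Q still reaches {N} ∋ N.
Q↔N cannot be blocked by any observed set — no back-door set.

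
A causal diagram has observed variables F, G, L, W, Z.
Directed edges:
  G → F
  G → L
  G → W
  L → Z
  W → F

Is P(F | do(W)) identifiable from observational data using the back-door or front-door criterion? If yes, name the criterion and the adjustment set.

desc(W)\{W}={F}; candidates ⊆ {G,L,Z}.
size 0: {}; under {} W still reaches {F,G,L,Z} ∋ F.
{G}: W⊥F given {G} in G with W→· removed — back-door holds.
P(F|do(W)) = Σ_{G} P(F|W,G)·P(G).

P(F|do(W)): backdoor, adjust for {G}.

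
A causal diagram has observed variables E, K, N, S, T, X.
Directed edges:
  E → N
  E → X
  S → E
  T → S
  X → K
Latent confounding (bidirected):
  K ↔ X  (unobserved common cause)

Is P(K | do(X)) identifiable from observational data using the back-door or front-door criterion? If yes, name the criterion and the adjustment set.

P(K|do(X)): not identifiable (no BD/FD set).

desc(X)\{X}={K}; candidates ⊆ {E,N,S,T}.
X↔K: latent back-door arc(s) into X.
size 0: {}; under {} X still reaches {E,K,N,S,T} ∋ K.
size 1: {E}, {N}, {S} …(+1); under {E} X still reaches {K} ∋ K.
size 2: {E,N}, {E,S}, {E,T} …(+3); under {E,N} X still reaches {K} ∋ K.
X↔K cannot be blocked by any observed set — no back-door set.
No mediator lies on a directed X→…→K path.
Neither criterion identifies P(K|do(X)) in this graph.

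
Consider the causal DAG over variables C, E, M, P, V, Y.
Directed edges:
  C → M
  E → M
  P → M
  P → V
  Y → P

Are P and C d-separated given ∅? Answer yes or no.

Bayes-Ball from P | ∅ reaches {M,V,Y}.
C ∉ reach(P|∅) ⇒ P ⊥ C | ∅.

Yes — P ⊥ C | ∅.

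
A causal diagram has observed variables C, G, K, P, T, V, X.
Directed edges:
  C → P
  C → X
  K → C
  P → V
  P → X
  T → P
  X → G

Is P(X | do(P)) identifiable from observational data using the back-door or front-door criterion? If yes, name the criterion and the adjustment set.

desc(P)\{P}={G,V,X}; candidates ⊆ {C,K,T}.
size 0: {}; under {} P still reaches {C,G,K,T,X} ∋ X.
{C}: P⊥X given {C} in G with P→· removed — back-door holds.
P(X|do(P)) = Σ_{C} P(X|P,C)·P(C).

P(X|do(P)): backdoor, adjust for {C}.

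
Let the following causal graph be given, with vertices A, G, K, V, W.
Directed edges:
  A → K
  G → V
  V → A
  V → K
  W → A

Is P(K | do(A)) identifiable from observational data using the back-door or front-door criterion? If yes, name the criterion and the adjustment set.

P(K|do(A)): backdoor, adjust for {V}.

desc(A)\{A}={K}; candidates ⊆ {G,V,W}.
size 0: {}; under {} A still reaches {G,K,V,W} ∋ K.
{V}: A⊥K given {V} in G with A→· removed — back-door holds.
P(K|do(A)) = Σ_{V} P(K|A,V)·P(V).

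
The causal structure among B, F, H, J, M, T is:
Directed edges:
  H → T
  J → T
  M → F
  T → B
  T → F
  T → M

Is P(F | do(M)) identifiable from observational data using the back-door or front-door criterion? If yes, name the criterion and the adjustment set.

P(F|do(M)): backdoor, adjust for {T}.

desc(M)\{M}={F}; candidates ⊆ {B,H,J,T}.
size 0: {}; under {} M still reaches {B,F,H,J,T} ∋ F.
{T}: M⊥F given {T} in G with M→· removed — back-door holds.
P(F|do(M)) = Σ_{T} P(F|M,T)·P(T).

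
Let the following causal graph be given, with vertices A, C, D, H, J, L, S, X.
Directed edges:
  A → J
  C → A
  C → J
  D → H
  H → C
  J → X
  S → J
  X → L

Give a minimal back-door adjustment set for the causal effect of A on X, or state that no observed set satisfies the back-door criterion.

desc(A)\{A}={J,L,X}; candidates ⊆ {C,D,H,S}.
size 0: {}; under {} A still reaches {C,D,H,J,L,X} ∋ X.
{C}: A⊥X given {C} in G with A→· removed — back-door holds.

A→X: minimal back-door set {C}.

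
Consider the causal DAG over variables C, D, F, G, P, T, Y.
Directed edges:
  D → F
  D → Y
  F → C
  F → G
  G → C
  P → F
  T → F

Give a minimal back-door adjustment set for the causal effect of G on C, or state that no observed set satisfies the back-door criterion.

desc(G)\{G}={C}; candidates ⊆ {D,F,P,T,Y}.
size 0: {}; under {} G still reaches {C,D,F,P,T,Y} ∋ C.
{F}: G⊥C given {F} in G with G→· removed — back-door holds.

G→C: minimal back-door set {F}.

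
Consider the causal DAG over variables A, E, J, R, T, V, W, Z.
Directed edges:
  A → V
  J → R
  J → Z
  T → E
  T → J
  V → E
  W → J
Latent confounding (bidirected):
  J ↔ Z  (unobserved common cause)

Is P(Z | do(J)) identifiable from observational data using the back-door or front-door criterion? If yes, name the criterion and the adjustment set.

desc(J)\{J}={R,Z}; candidates ⊆ {A,E,T,V,W}.
J↔Z: latent back-door arc(s) into J.
size 0: {}; under {} J still reaches {E,T,W,Z} ∋ Z.
size 1: {A}, {E}, {T} …(+2); under {A} J still reaches {E,T,W,Z} ∋ Z.
size 2: {A,E}, {A,T}, {A,V} …(+7); under {A,E} J still reaches {T,V,W,Z} ∋ Z.
J↔Z cannot be blocked by any observed set — no back-door set.
No mediator lies on a directed J→…→Z path.
Neither criterion identifies P(Z|do(J)) in this graph.

P(Z|do(J)): not identifiable (no BD/FD set).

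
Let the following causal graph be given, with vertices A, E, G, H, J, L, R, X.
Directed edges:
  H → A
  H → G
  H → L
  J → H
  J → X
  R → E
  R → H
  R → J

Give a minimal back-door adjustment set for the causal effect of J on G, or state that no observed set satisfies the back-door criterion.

J→G: minimal back-door set {R}.

desc(J)\{J}={A,G,H,L,X}; candidates ⊆ {E,R}.
size 0: {}; under {} J still reaches {A,E,G,H,L,R} ∋ G.
{R}: J⊥G given {R} in G with J→· removed — back-door holds.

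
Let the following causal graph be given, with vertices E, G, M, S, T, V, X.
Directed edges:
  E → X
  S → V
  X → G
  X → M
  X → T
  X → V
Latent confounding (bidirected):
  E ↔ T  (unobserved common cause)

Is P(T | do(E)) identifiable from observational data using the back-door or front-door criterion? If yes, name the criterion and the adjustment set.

P(T|do(E)): frontdoor, adjust for {X}.

desc(E)\{E}={G,M,T,V,X}; candidates ⊆ {S}.
E↔T: latent back-door arc(s) into E.
size 0: {}; under {} E still reaches {T} ∋ T.
size 1: {S}; under {S} E still reaches {T} ∋ T.
E↔T cannot be blocked by any observed set — no back-door set.
{X}: (i) intercepts every directed E→T path; (ii) no back-door E→{X}; (iii) {E} blocks every back-door {X}→T. Front-door holds.
P(T|do(E)) = Σ_{X} P(X|E) Σ_{E'} P(T|X,E')P(E').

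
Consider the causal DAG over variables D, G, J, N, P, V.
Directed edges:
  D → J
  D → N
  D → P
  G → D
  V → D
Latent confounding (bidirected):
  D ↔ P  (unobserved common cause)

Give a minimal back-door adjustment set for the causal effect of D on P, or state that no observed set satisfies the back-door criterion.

D→P: no observed back-door set.

desc(D)\{D}={J,N,P}; candidates ⊆ {G,V}.
D↔P: latent back-door arc(s) into D.
size 0: {}; under {} D still reaches {G,P,V} ∋ P.
size 1: {G}, {V}; under {G} D still reaches {P,V} ∋ P.
size 2: {G,V}; under {G,V} D still reaches {P} ∋ P.
D↔P cannot be blocked by any observed set — no back-door set.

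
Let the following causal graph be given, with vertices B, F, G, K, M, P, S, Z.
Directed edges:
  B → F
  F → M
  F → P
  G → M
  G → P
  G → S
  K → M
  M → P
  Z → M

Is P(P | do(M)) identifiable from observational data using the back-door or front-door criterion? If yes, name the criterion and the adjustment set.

desc(M)\{M}={P}; candidates ⊆ {B,F,G,K,S,Z}.
size 0: {}; under {} M still reaches {B,F,G,K,P,S,Z} ∋ P.
size 1: {B}, {F}, {G} …(+3); under {B} M still reaches {F,G,K,P,S,Z} ∋ P.
{F,G}: M⊥P given {F,G} in G with M→· removed — back-door holds.
P(P|do(M)) = Σ_{F,G} P(P|M,F,G)·P(F,G).

P(P|do(M)): backdoor, adjust for {F, G}.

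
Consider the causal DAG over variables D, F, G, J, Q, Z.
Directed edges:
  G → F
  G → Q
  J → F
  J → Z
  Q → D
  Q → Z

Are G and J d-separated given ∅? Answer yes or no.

Bayes-Ball from G | ∅ reaches {D,F,Q,Z}.
J ∉ reach(G|∅) ⇒ G ⊥ J | ∅.

Yes — G ⊥ J | ∅.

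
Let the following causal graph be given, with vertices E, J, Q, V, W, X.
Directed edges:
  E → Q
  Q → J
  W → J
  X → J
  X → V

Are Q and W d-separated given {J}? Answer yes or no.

Bayes-Ball from Q | {J} reaches {E,V,W,X}.
W ∈ reach(Q|{J}) ⇒ Q ⊥̸ W | {J}.

No — Q and W are d-connected given {J}.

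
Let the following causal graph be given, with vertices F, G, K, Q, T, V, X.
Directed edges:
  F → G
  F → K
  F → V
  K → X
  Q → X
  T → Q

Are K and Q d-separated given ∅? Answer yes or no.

Yes — K ⊥ Q | ∅.

Bayes-Ball from K | ∅ reaches {F,G,V,X}.
Q ∉ reach(K|∅) ⇒ K ⊥ Q | ∅.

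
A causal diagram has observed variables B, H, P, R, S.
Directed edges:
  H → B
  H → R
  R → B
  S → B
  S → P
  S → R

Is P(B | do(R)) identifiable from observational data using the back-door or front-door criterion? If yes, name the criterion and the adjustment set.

desc(R)\{R}={B}; candidates ⊆ {H,P,S}.
size 0: {}; under {} R still reaches {B,H,P,S} ∋ B.
size 1: {H}, {P}, {S}; under {H} R still reaches {B,P,S} ∋ B.
{H,S}: R⊥B given {H,S} in G with R→· removed — back-door holds.
P(B|do(R)) = Σ_{H,S} P(B|R,H,S)·P(H,S).

P(B|do(R)): backdoor, adjust for {H, S}.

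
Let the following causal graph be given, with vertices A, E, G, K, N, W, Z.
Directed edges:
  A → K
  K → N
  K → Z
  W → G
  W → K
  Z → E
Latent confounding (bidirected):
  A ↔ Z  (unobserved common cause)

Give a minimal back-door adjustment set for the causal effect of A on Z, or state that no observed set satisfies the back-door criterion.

A→Z: no observed back-door set.

desc(A)\{A}={E,K,N,Z}; candidates ⊆ {G,W}.
A↔Z: latent back-door arc(s) into A.
size 0: {}; under {} A still reaches {E,Z} ∋ Z.
size 1: {G}, {W}; under {G} A still reaches {E,Z} ∋ Z.
size 2: {G,W}; under {G,W} A still reaches {E,Z} ∋ Z.
A↔Z cannot be blocked by any observed set — no back-door set.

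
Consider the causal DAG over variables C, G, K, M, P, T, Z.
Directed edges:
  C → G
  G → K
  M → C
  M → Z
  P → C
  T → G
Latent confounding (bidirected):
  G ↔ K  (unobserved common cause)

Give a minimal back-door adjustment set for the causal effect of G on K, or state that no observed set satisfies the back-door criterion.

desc(G)\{G}={K}; candidates ⊆ {C,M,P,T,Z}.
G↔K: latent back-door arc(s) into G.
size 0: {}; under {} G still reaches {C,K,M,P,T,Z} ∋ K.
size 1: {C}, {M}, {P} …(+2); under {C} G still reaches {K,T} ∋ K.
size 2: {C,M}, {C,P}, {C,T} …(+7); under {C,M} G still reaches {K,T} ∋ K.
G↔K cannot be blocked by any observed set — no back-door set.

G→K: no observed back-door set.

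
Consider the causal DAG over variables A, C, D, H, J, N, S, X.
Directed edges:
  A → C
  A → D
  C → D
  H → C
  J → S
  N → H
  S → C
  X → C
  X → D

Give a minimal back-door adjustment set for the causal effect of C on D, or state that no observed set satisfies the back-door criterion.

desc(C)\{C}={D}; candidates ⊆ {A,H,J,N,S,X}.
size 0: {}; under {} C still reaches {A,D,H,J,N,S,X} ∋ D.
size 1: {A}, {H}, {J} …(+3); under {A} C still reaches {D,H,J,N,S,X} ∋ D.
{A,X}: C⊥D given {A,X} in G with C→· removed — back-door holds.

C→D: minimal back-door set {A, X}.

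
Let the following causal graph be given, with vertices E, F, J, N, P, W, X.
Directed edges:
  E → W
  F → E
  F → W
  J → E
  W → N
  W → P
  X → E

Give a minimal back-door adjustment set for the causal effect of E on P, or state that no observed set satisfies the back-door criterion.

desc(E)\{E}={N,P,W}; candidates ⊆ {F,J,X}.
size 0: {}; under {} E still reaches {F,J,N,P,W,X} ∋ P.
{F}: E⊥P given {F} in G with E→· removed — back-door holds.

E→P: minimal back-door set {F}.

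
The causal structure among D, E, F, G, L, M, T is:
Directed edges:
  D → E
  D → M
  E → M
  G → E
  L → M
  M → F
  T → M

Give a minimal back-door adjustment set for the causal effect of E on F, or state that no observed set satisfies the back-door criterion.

desc(E)\{E}={F,M}; candidates ⊆ {D,G,L,T}.
size 0: {}; under {} E still reaches {D,F,G,M} ∋ F.
{D}: E⊥F given {D} in G with E→· removed — back-door holds.

E→F: minimal back-door set {D}.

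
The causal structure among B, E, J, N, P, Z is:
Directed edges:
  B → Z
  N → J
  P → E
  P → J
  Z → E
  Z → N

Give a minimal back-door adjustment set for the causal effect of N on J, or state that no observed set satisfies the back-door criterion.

N→J: minimal back-door set ∅.

desc(N)\{N}={J}; candidates ⊆ {B,E,P,Z}.
∅: N⊥J given ∅ in G with N→· removed — back-door holds.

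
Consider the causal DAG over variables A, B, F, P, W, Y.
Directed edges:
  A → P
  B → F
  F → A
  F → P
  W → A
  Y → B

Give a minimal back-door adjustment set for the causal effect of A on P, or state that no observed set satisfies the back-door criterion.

A→P: minimal back-door set {F}.

desc(A)\{A}={P}; candidates ⊆ {B,F,W,Y}.
size 0: {}; under {} A still reaches {B,F,P,W,Y} ∋ P.
{F}: A⊥P given {F} in G with A→· removed — back-door holds.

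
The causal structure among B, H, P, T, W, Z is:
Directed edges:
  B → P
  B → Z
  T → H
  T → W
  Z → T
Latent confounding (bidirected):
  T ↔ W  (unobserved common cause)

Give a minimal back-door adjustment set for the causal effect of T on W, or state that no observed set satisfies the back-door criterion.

desc(T)\{T}={H,W}; candidates ⊆ {B,P,Z}.
T↔W: latent back-door arc(s) into T.
size 0: {}; under {} T still reaches {B,P,W,Z} ∋ W.
size 1: {B}, {P}, {Z}; under {B} T still reaches {W,Z} ∋ W.
size 2: {B,P}, {B,Z}, {P,Z}; under {B,P} T still reaches {W,Z} ∋ W.
T↔W cannot be blocked by any observed set — no back-door set.

T→W: no observed back-door set.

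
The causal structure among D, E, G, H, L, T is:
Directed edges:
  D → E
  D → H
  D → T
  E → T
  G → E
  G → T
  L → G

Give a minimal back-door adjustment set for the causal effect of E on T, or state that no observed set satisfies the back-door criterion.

desc(E)\{E}={T}; candidates ⊆ {D,G,H,L}.
size 0: {}; under {} E still reaches {D,G,H,L,T} ∋ T.
size 1: {D}, {G}, {H} …(+1); under {D} E still reaches {G,L,T} ∋ T.
{D,G}: E⊥T given {D,G} in G with E→· removed — back-door holds.

E→T: minimal back-door set {D, G}.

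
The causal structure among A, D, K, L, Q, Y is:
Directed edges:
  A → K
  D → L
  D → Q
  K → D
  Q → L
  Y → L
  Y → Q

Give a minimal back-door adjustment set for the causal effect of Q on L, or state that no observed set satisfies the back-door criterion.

Q→L: minimal back-door set {D, Y}.

desc(Q)\{Q}={L}; candidates ⊆ {A,D,K,Y}.
size 0: {}; under {} Q still reaches {A,D,K,L,Y} ∋ L.
size 1: {A}, {D}, {K} …(+1); under {A} Q still reaches {D,K,L,Y} ∋ L.
{D,Y}: Q⊥L given {D,Y} in G with Q→· removed — back-door holds.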